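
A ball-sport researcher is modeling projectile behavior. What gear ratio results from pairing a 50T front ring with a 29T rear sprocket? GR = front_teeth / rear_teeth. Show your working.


GR = front_teeth / rear_teeth
GR = 50 / 29
GR = 1.7241

1.7241


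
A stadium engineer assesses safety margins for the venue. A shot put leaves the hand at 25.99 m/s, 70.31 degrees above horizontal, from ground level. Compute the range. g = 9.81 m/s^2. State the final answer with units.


R = v^2 * sin(2*theta) / g
Convert angle to radians: theta = 70.31 deg = 1.2271 rad
sin(2*theta) = sin(2.4543) = 0.6345
R = 25.99^2 * 0.6345 / 9.81
R = 675.4801 * 0.6345 / 9.81 = 43.6866 m

43.6866 m


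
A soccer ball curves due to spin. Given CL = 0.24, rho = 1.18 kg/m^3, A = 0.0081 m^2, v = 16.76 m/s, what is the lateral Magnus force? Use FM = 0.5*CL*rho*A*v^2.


FM = 0.5 * CL * rho * A * v^2
FM = 0.5 * 0.24 * 1.18 * 0.0081 * 16.76^2
v^2 = 280.8976
FM = 0.5 * 0.24 * 1.18 * 0.0081 * 280.8976 = 0.3222 N

0.3222 N


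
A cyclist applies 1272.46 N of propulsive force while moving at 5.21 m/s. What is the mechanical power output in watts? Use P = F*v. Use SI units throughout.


P = F * v
P = 1272.46 * 5.21
P = 6629.5166 W

6629.5166 W


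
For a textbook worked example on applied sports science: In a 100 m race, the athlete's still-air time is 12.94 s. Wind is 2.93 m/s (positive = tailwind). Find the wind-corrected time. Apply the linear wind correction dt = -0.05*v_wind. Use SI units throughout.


dt = -0.05 * v_wind = -0.05 * 2.93 = -0.1465 s
t_corrected = t_still + dt = 12.94 + (-0.1465)
t_corrected = 12.7935 s

12.7935 s


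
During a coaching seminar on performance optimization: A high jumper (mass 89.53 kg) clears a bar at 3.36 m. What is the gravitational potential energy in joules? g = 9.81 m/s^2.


PE = m * g * h
PE = 89.53 * 9.81 * 3.36
PE = 878.2893 * 3.36 = 2951.052 J

2951.052 J


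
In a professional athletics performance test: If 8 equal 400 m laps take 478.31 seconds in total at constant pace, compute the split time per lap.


Split time = total_time / n_laps = 478.31 / 8
Split time = 59.7888 s per lap

59.7888 s


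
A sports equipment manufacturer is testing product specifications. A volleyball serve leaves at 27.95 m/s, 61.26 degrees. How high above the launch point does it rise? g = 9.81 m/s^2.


H = (v*sin(theta))^2 / (2*g)
vy = v*sin(theta) = 27.95 * sin(61.26 deg) = 24.5069 m/s
H = vy^2 / (2*g) = 600.5861 / (2*9.81)
H = 600.5861 / 19.62 = 30.6109 m

30.6109 m


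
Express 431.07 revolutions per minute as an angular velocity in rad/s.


omega = RPM * 2 * pi / 60
omega = 431.07 * 2 * 3.14159 / 60
omega = 2708.4927 / 60 = 45.1415 rad/s

45.1415 rad/s


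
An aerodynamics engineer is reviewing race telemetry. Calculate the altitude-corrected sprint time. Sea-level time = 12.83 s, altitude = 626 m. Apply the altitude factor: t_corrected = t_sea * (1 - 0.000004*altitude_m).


Correction factor = 1 - 0.000004 * 626 = 0.997496
t_corrected = t_sea * factor = 12.83 * 0.997496
t_corrected = 12.7979 s

12.7979 s


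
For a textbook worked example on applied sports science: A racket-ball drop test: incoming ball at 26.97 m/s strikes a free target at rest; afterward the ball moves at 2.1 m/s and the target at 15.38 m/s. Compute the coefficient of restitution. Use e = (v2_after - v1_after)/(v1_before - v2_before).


e = (v2_after - v1_after) / (v1_before - v2_before)
Numerator = 15.38 - 2.1 = 13.28
Denominator = 26.97 - 0 = 26.97
e = 13.28 / 26.97 = 0.4924

0.4924


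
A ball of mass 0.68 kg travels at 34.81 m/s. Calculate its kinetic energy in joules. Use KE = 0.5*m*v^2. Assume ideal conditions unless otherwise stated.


KE = 0.5 * m * v^2
KE = 0.5 * 0.68 * 34.81^2
KE = 0.5 * 0.68 * 1211.7361 = 411.9903 J

411.9903 J


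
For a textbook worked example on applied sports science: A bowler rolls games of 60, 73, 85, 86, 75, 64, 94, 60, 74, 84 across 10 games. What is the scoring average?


Average = sum / n
Sum = 755
Average = 755 / 10 = 75.5

75.5


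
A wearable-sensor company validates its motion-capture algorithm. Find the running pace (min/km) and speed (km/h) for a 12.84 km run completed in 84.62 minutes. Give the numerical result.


Pace = time / distance = 84.62 min / 12.84 km = 6.5903 min/km
Speed = distance / time_in_hours = 12.84 / 1.4103 hr
Speed = 9.1042 km/h

6.5903 min/km, 9.1042 km/h


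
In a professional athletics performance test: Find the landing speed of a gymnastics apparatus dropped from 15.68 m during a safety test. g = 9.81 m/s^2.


v = sqrt(2 * g * h)
v = sqrt(2 * 9.81 * 15.68)
v = sqrt(307.6416) = 17.5397 m/s

17.5397 m/s


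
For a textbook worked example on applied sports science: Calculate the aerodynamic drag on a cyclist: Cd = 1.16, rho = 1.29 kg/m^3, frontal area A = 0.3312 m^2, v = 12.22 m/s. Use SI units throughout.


Fd = 0.5 * Cd * rho * A * v^2
Fd = 0.5 * 1.16 * 1.29 * 0.3312 * 12.22^2
v^2 = 149.3284
Fd = 0.5 * 1.16 * 1.29 * 0.3312 * 149.3284 = 37.0042 N

37.0042 N


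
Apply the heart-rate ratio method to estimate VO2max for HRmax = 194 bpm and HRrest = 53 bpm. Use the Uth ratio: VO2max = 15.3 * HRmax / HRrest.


VO2max = 15.3 * HRmax / HRrest
VO2max = 15.3 * 194 / 53
VO2max = 2968.2 / 53 = 56.0038 mL/kg/min

56.0038 mL/kg/min


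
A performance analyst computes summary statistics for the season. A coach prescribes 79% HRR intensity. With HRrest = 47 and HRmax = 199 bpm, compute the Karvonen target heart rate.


Target = HRrest + pct*(HRmax - HRrest)
Heart rate reserve = HRmax - HRrest = 199 - 47 = 152 bpm
Fraction = 79% = 0.79
Target = 47 + 0.79 * 152
Target = 47 + 120.08 = 167.08 bpm

167.08 bpm


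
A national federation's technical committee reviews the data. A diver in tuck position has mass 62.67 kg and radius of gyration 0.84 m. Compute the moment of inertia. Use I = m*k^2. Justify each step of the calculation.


I = m * k^2
I = 62.67 * 0.84^2
I = 62.67 * 0.7056 = 44.22 kg*m^2

44.22 kg*m^2


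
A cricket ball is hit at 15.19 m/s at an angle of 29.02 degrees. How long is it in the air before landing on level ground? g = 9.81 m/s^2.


T = 2*v*sin(theta)/g
sin(theta) = sin(29.02 deg) = 0.4851
T = 2*15.19*0.4851 / 9.81
T = 14.7378 / 9.81 = 1.5023 s

1.5023 s


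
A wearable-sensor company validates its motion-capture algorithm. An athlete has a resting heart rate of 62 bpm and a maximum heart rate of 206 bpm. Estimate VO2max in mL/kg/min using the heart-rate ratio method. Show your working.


VO2max = 15.3 * HRmax / HRrest
VO2max = 15.3 * 206 / 62
VO2max = 3151.8 / 62 = 50.8355 mL/kg/min

50.8355 mL/kg/min


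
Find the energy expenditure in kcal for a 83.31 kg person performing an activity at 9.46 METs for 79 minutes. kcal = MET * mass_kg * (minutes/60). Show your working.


kcal = MET * mass * time_hr
Convert time: 79 min = 1.3167 hr
kcal = 9.46 * 83.31 * 1.3167
kcal = 1037.6816 kcal

1037.6816 kcal


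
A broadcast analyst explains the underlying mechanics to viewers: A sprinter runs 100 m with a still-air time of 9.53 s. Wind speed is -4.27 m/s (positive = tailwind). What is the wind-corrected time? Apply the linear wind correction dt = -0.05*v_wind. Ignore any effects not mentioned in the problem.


dt = -0.05 * v_wind = -0.05 * -4.27 = 0.2135 s
t_corrected = t_still + dt = 9.53 + (0.2135)
t_corrected = 9.7435 s

9.7435 s


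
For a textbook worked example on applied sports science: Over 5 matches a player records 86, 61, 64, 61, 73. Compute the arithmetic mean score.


Average = sum / n
Sum = 345
Average = 345 / 5 = 69

69


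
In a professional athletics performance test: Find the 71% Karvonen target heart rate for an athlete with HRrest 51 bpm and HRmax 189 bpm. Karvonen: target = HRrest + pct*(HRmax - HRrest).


Target = HRrest + pct*(HRmax - HRrest)
Heart rate reserve = HRmax - HRrest = 189 - 51 = 138 bpm
Fraction = 71% = 0.71
Target = 51 + 0.71 * 138
Target = 51 + 97.98 = 148.98 bpm

148.98 bpm


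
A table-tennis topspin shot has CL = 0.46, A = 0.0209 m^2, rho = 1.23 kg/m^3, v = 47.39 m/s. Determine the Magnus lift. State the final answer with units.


FM = 0.5 * CL * rho * A * v^2
FM = 0.5 * 0.46 * 1.23 * 0.0209 * 47.39^2
v^2 = 2245.8121
FM = 0.5 * 0.46 * 1.23 * 0.0209 * 2245.8121 = 13.2786 N

13.2786 N


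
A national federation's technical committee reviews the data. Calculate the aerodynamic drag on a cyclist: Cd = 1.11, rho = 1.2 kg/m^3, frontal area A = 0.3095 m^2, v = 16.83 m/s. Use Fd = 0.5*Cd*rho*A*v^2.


Fd = 0.5 * Cd * rho * A * v^2
Fd = 0.5 * 1.11 * 1.2 * 0.3095 * 16.83^2
v^2 = 283.2489
Fd = 0.5 * 1.11 * 1.2 * 0.3095 * 283.2489 = 58.3852 N

58.3852 N


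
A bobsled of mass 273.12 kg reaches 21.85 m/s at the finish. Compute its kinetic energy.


KE = 0.5 * m * v^2
KE = 0.5 * 273.12 * 21.85^2
KE = 0.5 * 273.12 * 477.4225 = 65196.8166 J

65196.8166 J


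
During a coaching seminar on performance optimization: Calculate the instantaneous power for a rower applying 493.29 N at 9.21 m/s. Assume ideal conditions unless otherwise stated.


P = F * v
P = 493.29 * 9.21
P = 4543.2009 W

4543.2009 W


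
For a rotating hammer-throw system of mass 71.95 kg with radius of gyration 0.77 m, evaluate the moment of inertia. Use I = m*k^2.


I = m * k^2
I = 71.95 * 0.77^2
I = 71.95 * 0.5929 = 42.6592 kg*m^2

42.6592 kg*m^2


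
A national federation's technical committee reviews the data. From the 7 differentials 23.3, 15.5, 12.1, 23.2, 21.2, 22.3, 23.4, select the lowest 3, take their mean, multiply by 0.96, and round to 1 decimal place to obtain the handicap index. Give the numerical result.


All differentials: 23.3, 15.5, 12.1, 23.2, 21.2, 22.3, 23.4
Sorted: 12.1, 15.5, 21.2, 22.3, 23.2, 23.3, 23.4
Best 3: 12.1, 15.5, 21.2
Average of best = 48.8 / 3 = 16.2667
Raw index = 16.2667 * 0.96 = 15.616
Handicap index = round(15.616, 1) = 15.6

15.6


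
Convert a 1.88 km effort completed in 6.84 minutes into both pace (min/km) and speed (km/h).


Pace = time / distance = 6.84 min / 1.88 km = 3.6383 min/km
Speed = distance / time_in_hours = 1.88 / 0.114 hr
Speed = 16.4912 km/h

3.6383 min/km, 16.4912 km/h


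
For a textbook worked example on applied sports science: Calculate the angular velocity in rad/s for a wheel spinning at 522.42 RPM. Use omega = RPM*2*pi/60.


omega = RPM * 2 * pi / 60
omega = 522.42 * 2 * 3.14159 / 60
omega = 3282.4617 / 60 = 54.7077 rad/s

54.7077 rad/s


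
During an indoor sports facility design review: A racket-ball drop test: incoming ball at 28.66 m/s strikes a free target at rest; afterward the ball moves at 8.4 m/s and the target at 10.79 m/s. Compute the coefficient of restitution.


e = (v2_after - v1_after) / (v1_before - v2_before)
Numerator = 10.79 - 8.4 = 2.39
Denominator = 28.66 - 0 = 28.66
e = 2.39 / 28.66 = 0.0834

0.0834


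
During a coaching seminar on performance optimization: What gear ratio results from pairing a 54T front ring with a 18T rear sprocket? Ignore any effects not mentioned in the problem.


GR = front_teeth / rear_teeth
GR = 54 / 18
GR = 3

3


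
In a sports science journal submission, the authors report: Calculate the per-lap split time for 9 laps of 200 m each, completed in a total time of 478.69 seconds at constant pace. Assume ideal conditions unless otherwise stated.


Split time = total_time / n_laps = 478.69 / 9
Split time = 53.1878 s per lap

53.1878 s


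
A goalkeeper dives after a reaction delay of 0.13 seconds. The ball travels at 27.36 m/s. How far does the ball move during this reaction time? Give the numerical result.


d = v * t
d = 27.36 * 0.13
d = 3.5568 m

3.5568 m


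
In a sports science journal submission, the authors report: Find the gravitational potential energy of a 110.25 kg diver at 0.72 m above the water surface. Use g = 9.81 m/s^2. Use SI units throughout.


PE = m * g * h
PE = 110.25 * 9.81 * 0.72
PE = 1081.5525 * 0.72 = 778.7178 J

778.7178 J


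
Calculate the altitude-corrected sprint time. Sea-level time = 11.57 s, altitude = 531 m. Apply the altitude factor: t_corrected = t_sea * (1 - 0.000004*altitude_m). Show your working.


Correction factor = 1 - 0.000004 * 531 = 0.997876
t_corrected = t_sea * factor = 11.57 * 0.997876
t_corrected = 11.5454 s

11.5454 s


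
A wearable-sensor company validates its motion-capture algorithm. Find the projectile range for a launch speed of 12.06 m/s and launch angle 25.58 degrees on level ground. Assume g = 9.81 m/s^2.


R = v^2 * sin(2*theta) / g
Convert angle to radians: theta = 25.58 deg = 0.4465 rad
sin(2*theta) = sin(0.8929) = 0.7789
R = 12.06^2 * 0.7789 / 9.81
R = 145.4436 * 0.7789 / 9.81 = 11.548 m

11.548 m


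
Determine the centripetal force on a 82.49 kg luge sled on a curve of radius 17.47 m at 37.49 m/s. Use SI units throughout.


Fc = m * v^2 / r
v^2 = 37.49^2 = 1405.5001
Fc = 82.49 * 1405.5001 / 17.47
Fc = 115939.7032 / 17.47 = 6636.5028 N

6636.5028 N


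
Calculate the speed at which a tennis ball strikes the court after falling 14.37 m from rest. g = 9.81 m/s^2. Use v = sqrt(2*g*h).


v = sqrt(2 * g * h)
v = sqrt(2 * 9.81 * 14.37)
v = sqrt(281.9394) = 16.7911 m/s

16.7911 m/s


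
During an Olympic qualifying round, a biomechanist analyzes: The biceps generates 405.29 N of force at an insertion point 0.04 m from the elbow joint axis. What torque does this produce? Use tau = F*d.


tau = F * d
tau = 405.29 * 0.04
tau = 16.2116 N*m

16.2116 N*m


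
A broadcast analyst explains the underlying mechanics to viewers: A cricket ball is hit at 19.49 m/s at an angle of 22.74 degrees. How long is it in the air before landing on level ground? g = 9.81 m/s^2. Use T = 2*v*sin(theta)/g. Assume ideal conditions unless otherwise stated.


T = 2*v*sin(theta)/g
sin(theta) = sin(22.74 deg) = 0.3866
T = 2*19.49*0.3866 / 9.81
T = 15.0677 / 9.81 = 1.536 s

1.536 s


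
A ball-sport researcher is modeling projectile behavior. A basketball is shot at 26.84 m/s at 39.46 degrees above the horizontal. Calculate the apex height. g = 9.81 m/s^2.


H = (v*sin(theta))^2 / (2*g)
vy = v*sin(theta) = 26.84 * sin(39.46 deg) = 17.0579 m/s
H = vy^2 / (2*g) = 290.9712 / (2*9.81)
H = 290.9712 / 19.62 = 14.8303 m

14.8303 m


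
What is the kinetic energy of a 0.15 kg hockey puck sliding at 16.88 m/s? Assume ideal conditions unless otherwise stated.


KE = 0.5 * m * v^2
KE = 0.5 * 0.15 * 16.88^2
KE = 0.5 * 0.15 * 284.9344 = 21.3701 J

21.3701 J


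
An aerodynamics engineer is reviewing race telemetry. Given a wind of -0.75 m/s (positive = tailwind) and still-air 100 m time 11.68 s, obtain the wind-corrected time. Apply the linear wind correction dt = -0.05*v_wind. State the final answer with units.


dt = -0.05 * v_wind = -0.05 * -0.75 = 0.0375 s
t_corrected = t_still + dt = 11.68 + (0.0375)
t_corrected = 11.7175 s

11.7175 s


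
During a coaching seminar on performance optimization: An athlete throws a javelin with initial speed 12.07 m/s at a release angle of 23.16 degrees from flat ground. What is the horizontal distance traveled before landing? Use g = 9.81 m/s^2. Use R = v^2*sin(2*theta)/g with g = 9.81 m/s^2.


R = v^2 * sin(2*theta) / g
Convert angle to radians: theta = 23.16 deg = 0.4042 rad
sin(2*theta) = sin(0.8084) = 0.7232
R = 12.07^2 * 0.7232 / 9.81
R = 145.6849 * 0.7232 / 9.81 = 10.7401 m

10.7401 m


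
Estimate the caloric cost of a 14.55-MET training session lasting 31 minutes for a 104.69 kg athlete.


kcal = MET * mass * time_hr
Convert time: 31 min = 0.5167 hr
kcal = 14.55 * 104.69 * 0.5167
kcal = 787.0071 kcal

787.0071 kcal


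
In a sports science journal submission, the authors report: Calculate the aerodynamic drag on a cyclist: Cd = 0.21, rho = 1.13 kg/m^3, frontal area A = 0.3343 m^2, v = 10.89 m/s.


Fd = 0.5 * Cd * rho * A * v^2
Fd = 0.5 * 0.21 * 1.13 * 0.3343 * 10.89^2
v^2 = 118.5921
Fd = 0.5 * 0.21 * 1.13 * 0.3343 * 118.5921 = 4.7039 N

4.7039 N


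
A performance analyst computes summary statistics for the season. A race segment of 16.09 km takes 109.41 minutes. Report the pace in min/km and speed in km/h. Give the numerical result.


Pace = time / distance = 109.41 min / 16.09 km = 6.7999 min/km
Speed = distance / time_in_hours = 16.09 / 1.8235 hr
Speed = 8.8237 km/h

6.7999 min/km, 8.8237 km/h


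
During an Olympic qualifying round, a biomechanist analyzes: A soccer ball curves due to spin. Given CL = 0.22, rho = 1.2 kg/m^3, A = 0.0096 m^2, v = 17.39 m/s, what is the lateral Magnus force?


FM = 0.5 * CL * rho * A * v^2
FM = 0.5 * 0.22 * 1.2 * 0.0096 * 17.39^2
v^2 = 302.4121
FM = 0.5 * 0.22 * 1.2 * 0.0096 * 302.4121 = 0.3832 N

0.3832 N


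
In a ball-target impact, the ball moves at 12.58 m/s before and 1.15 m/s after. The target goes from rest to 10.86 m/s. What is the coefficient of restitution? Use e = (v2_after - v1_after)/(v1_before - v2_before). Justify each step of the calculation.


e = (v2_after - v1_after) / (v1_before - v2_before)
Numerator = 10.86 - 1.15 = 9.71
Denominator = 12.58 - 0 = 12.58
e = 9.71 / 12.58 = 0.7719

0.7719


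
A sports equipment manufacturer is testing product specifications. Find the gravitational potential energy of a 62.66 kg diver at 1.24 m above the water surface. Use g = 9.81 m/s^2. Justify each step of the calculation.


PE = m * g * h
PE = 62.66 * 9.81 * 1.24
PE = 614.6946 * 1.24 = 762.2213 J

762.2213 J


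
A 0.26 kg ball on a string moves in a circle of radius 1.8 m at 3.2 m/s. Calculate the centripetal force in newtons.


Fc = m * v^2 / r
v^2 = 3.2^2 = 10.24
Fc = 0.26 * 10.24 / 1.8
Fc = 2.6624 / 1.8 = 1.4791 N

1.4791 N


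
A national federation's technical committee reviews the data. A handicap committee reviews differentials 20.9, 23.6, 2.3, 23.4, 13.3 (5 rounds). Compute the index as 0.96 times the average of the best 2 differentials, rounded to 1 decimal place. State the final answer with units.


All differentials: 20.9, 23.6, 2.3, 23.4, 13.3
Sorted: 2.3, 13.3, 20.9, 23.4, 23.6
Best 2: 2.3, 13.3
Average of best = 15.6 / 2 = 7.8
Raw index = 7.8 * 0.96 = 7.488
Handicap index = round(7.488, 1) = 7.5

7.5


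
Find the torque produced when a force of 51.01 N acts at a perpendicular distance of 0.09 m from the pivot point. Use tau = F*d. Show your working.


tau = F * d
tau = 51.01 * 0.09
tau = 4.5909 N*m

4.5909 N*m


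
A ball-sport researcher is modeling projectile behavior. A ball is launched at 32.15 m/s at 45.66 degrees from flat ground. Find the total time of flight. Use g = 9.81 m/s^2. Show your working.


T = 2*v*sin(theta)/g
sin(theta) = sin(45.66 deg) = 0.7152
T = 2*32.15*0.7152 / 9.81
T = 45.9877 / 9.81 = 4.6878 s

4.6878 s


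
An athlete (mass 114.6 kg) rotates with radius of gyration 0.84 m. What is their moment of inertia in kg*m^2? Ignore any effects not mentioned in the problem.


I = m * k^2
I = 114.6 * 0.84^2
I = 114.6 * 0.7056 = 80.8618 kg*m^2

80.8618 kg*m^2


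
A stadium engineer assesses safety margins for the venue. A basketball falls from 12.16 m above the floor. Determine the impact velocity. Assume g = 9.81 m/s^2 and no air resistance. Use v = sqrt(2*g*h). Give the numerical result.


v = sqrt(2 * g * h)
v = sqrt(2 * 9.81 * 12.16)
v = sqrt(238.5792) = 15.446 m/s

15.446 m/s


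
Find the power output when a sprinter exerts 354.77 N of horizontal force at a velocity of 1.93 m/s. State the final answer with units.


P = F * v
P = 354.77 * 1.93
P = 684.7061 W

684.7061 W


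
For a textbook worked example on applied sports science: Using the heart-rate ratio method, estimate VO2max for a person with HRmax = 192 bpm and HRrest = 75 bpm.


VO2max = 15.3 * HRmax / HRrest
VO2max = 15.3 * 192 / 75
VO2max = 2937.6 / 75 = 39.168 mL/kg/min

39.168 mL/kg/min


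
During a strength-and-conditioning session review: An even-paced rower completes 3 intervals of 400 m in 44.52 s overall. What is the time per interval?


Split time = total_time / n_laps = 44.52 / 3
Split time = 14.84 s per lap

14.84 s


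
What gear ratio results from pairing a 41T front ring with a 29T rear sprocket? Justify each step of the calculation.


GR = front_teeth / rear_teeth
GR = 41 / 29
GR = 1.4138

1.4138


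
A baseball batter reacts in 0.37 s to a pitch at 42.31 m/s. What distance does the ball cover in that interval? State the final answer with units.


d = v * t
d = 42.31 * 0.37
d = 15.6547 m

15.6547 m


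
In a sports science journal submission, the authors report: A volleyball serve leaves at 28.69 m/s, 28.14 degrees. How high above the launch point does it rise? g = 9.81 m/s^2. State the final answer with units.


H = (v*sin(theta))^2 / (2*g)
vy = v*sin(theta) = 28.69 * sin(28.14 deg) = 13.531 m/s
H = vy^2 / (2*g) = 183.0879 / (2*9.81)
H = 183.0879 / 19.62 = 9.3317 m

9.3317 m


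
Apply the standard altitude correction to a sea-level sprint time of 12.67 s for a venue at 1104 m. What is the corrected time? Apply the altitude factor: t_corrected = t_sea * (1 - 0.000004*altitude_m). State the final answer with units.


Correction factor = 1 - 0.000004 * 1104 = 0.995584
t_corrected = t_sea * factor = 12.67 * 0.995584
t_corrected = 12.614 s

12.614 s


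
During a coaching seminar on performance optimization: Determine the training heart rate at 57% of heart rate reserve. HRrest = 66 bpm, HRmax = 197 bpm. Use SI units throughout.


Target = HRrest + pct*(HRmax - HRrest)
Heart rate reserve = HRmax - HRrest = 197 - 66 = 131 bpm
Fraction = 57% = 0.57
Target = 66 + 0.57 * 131
Target = 66 + 74.67 = 140.67 bpm

140.67 bpm


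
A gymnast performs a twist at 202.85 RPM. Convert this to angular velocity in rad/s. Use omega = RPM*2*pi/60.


omega = RPM * 2 * pi / 60
omega = 202.85 * 2 * 3.14159 / 60
omega = 1274.5441 / 60 = 21.2424 rad/s

21.2424 rad/s


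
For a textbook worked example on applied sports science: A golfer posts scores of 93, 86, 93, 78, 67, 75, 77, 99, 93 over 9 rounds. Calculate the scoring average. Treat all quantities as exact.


Average = sum / n
Sum = 761
Average = 761 / 9 = 84.5556

84.5556


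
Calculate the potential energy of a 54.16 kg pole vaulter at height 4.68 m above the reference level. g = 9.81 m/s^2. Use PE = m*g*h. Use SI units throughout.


PE = m * g * h
PE = 54.16 * 9.81 * 4.68
PE = 531.3096 * 4.68 = 2486.5289 J

2486.5289 J


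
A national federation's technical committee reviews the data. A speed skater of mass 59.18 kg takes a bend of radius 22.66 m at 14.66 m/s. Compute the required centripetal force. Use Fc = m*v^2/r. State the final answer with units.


Fc = m * v^2 / r
v^2 = 14.66^2 = 214.9156
Fc = 59.18 * 214.9156 / 22.66
Fc = 12718.7052 / 22.66 = 561.2844 N

561.2844 N


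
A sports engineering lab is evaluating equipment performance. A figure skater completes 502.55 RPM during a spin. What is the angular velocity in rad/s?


omega = RPM * 2 * pi / 60
omega = 502.55 * 2 * 3.14159 / 60
omega = 3157.6148 / 60 = 52.6269 rad/s

52.6269 rad/s


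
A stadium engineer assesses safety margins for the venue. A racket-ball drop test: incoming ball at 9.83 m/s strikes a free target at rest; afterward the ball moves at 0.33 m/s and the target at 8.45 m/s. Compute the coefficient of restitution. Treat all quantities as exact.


e = (v2_after - v1_after) / (v1_before - v2_before)
Numerator = 8.45 - 0.33 = 8.12
Denominator = 9.83 - 0 = 9.83
e = 8.12 / 9.83 = 0.826

0.826


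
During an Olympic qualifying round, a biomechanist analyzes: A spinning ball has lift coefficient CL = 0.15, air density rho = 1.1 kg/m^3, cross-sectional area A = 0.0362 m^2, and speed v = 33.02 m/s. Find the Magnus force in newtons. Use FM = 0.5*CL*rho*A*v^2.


FM = 0.5 * CL * rho * A * v^2
FM = 0.5 * 0.15 * 1.1 * 0.0362 * 33.02^2
v^2 = 1090.3204
FM = 0.5 * 0.15 * 1.1 * 0.0362 * 1090.3204 = 3.2562 N

3.2562 N


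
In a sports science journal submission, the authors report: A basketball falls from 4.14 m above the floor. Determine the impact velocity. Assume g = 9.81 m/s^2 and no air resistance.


v = sqrt(2 * g * h)
v = sqrt(2 * 9.81 * 4.14)
v = sqrt(81.2268) = 9.0126 m/s

9.0126 m/s


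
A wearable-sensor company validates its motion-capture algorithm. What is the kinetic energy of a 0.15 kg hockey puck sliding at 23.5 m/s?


KE = 0.5 * m * v^2
KE = 0.5 * 0.15 * 23.5^2
KE = 0.5 * 0.15 * 552.25 = 41.4187 J

41.4187 J


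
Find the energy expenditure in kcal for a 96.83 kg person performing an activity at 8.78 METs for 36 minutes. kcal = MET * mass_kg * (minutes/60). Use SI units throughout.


kcal = MET * mass * time_hr
Convert time: 36 min = 0.6 hr
kcal = 8.78 * 96.83 * 0.6
kcal = 510.1004 kcal

510.1004 kcal


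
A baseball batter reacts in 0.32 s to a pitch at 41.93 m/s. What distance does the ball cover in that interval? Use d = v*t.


d = v * t
d = 41.93 * 0.32
d = 13.4176 m

13.4176 m


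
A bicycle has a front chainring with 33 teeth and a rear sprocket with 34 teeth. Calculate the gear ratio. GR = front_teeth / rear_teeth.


GR = front_teeth / rear_teeth
GR = 33 / 34
GR = 0.9706

0.9706


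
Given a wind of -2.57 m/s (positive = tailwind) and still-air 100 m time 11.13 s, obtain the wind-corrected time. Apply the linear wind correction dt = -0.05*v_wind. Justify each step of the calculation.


dt = -0.05 * v_wind = -0.05 * -2.57 = 0.1285 s
t_corrected = t_still + dt = 11.13 + (0.1285)
t_corrected = 11.2585 s

11.2585 s


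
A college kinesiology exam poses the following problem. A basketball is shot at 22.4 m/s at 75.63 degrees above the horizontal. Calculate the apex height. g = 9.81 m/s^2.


H = (v*sin(theta))^2 / (2*g)
vy = v*sin(theta) = 22.4 * sin(75.63 deg) = 21.6992 m/s
H = vy^2 / (2*g) = 470.8543 / (2*9.81)
H = 470.8543 / 19.62 = 23.9987 m

23.9987 m


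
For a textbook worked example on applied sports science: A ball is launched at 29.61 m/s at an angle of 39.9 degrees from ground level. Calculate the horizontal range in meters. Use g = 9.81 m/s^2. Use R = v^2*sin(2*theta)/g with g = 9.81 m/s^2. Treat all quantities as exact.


R = v^2 * sin(2*theta) / g
Convert angle to radians: theta = 39.9 deg = 0.6964 rad
sin(2*theta) = sin(1.3928) = 0.9842
R = 29.61^2 * 0.9842 / 9.81
R = 876.7521 * 0.9842 / 9.81 = 87.9608 m

87.9608 m


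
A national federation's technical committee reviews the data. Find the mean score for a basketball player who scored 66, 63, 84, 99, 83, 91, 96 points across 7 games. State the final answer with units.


Average = sum / n
Sum = 582
Average = 582 / 7 = 83.1429

83.1429


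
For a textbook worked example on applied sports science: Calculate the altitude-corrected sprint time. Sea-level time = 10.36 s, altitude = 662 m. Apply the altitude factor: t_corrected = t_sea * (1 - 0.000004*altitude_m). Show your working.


Correction factor = 1 - 0.000004 * 662 = 0.997352
t_corrected = t_sea * factor = 10.36 * 0.997352
t_corrected = 10.3326 s

10.3326 s


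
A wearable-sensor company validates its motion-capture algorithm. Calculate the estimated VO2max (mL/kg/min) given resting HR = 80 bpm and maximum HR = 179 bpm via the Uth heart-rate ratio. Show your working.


VO2max = 15.3 * HRmax / HRrest
VO2max = 15.3 * 179 / 80
VO2max = 2738.7 / 80 = 34.2338 mL/kg/min

34.2338 mL/kg/min


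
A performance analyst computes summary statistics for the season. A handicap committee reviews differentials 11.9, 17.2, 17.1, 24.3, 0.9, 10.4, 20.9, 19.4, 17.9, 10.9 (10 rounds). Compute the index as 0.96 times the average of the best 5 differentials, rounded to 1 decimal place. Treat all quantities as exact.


All differentials: 11.9, 17.2, 17.1, 24.3, 0.9, 10.4, 20.9, 19.4, 17.9, 10.9
Sorted: 0.9, 10.4, 10.9, 11.9, 17.1, 17.2, 17.9, 19.4, 20.9, 24.3
Best 5: 0.9, 10.4, 10.9, 11.9, 17.1
Average of best = 51.2 / 5 = 10.24
Raw index = 10.24 * 0.96 = 9.8304
Handicap index = round(9.8304, 1) = 9.8

9.8


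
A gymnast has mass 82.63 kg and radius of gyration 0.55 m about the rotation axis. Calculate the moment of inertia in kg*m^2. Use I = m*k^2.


I = m * k^2
I = 82.63 * 0.55^2
I = 82.63 * 0.3025 = 24.9956 kg*m^2

24.9956 kg*m^2


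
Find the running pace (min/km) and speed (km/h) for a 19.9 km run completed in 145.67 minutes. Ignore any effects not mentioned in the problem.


Pace = time / distance = 145.67 min / 19.9 km = 7.3201 min/km
Speed = distance / time_in_hours = 19.9 / 2.4278 hr
Speed = 8.1966 km/h

7.3201 min/km, 8.1966 km/h


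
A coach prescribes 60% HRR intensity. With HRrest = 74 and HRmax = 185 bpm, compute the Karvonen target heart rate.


Target = HRrest + pct*(HRmax - HRrest)
Heart rate reserve = HRmax - HRrest = 185 - 74 = 111 bpm
Fraction = 60% = 0.6
Target = 74 + 0.6 * 111
Target = 74 + 66.6 = 140.6 bpm

140.6 bpm


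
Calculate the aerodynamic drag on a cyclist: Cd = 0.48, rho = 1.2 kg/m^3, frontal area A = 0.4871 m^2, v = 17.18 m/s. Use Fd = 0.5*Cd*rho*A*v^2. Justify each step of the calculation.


Fd = 0.5 * Cd * rho * A * v^2
Fd = 0.5 * 0.48 * 1.2 * 0.4871 * 17.18^2
v^2 = 295.1524
Fd = 0.5 * 0.48 * 1.2 * 0.4871 * 295.1524 = 41.4054 N

41.4054 N


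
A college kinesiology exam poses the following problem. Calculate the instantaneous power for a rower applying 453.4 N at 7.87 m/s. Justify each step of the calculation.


P = F * v
P = 453.4 * 7.87
P = 3568.258 W

3568.258 W


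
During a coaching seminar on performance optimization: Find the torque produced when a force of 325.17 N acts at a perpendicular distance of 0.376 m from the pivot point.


tau = F * d
tau = 325.17 * 0.376
tau = 122.2639 N*m

122.2639 N*m


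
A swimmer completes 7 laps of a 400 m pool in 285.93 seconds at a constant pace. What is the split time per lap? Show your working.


Split time = total_time / n_laps = 285.93 / 7
Split time = 40.8471 s per lap

40.8471 s


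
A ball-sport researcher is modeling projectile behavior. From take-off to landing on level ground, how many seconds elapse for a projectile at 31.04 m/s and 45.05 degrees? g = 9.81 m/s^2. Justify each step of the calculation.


T = 2*v*sin(theta)/g
sin(theta) = sin(45.05 deg) = 0.7077
T = 2*31.04*0.7077 / 9.81
T = 43.9355 / 9.81 = 4.4786 s

4.4786 s


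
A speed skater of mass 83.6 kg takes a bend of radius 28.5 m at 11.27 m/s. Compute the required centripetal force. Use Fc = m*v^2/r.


Fc = m * v^2 / r
v^2 = 11.27^2 = 127.0129
Fc = 83.6 * 127.0129 / 28.5
Fc = 10618.2784 / 28.5 = 372.5712 N

372.5712 N


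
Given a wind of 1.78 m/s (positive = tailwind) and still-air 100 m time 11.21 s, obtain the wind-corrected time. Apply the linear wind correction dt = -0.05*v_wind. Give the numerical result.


dt = -0.05 * v_wind = -0.05 * 1.78 = -0.089 s
t_corrected = t_still + dt = 11.21 + (-0.089)
t_corrected = 11.121 s

11.121 s


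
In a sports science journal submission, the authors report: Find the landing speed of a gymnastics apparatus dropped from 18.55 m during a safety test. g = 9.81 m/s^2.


v = sqrt(2 * g * h)
v = sqrt(2 * 9.81 * 18.55)
v = sqrt(363.951) = 19.0775 m/s

19.0775 m/s


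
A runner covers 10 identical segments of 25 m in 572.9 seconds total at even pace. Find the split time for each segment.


Split time = total_time / n_laps = 572.9 / 10
Split time = 57.29 s per lap

57.29 s


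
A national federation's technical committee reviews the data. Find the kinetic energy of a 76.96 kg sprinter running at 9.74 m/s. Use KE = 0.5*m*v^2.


KE = 0.5 * m * v^2
KE = 0.5 * 76.96 * 9.74^2
KE = 0.5 * 76.96 * 94.8676 = 3650.5052 J

3650.5052 J


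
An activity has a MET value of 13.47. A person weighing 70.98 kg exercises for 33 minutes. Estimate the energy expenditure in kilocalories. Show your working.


kcal = MET * mass * time_hr
Convert time: 33 min = 0.55 hr
kcal = 13.47 * 70.98 * 0.55
kcal = 525.8553 kcal

525.8553 kcal


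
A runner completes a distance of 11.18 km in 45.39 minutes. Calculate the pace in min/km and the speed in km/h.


Pace = time / distance = 45.39 min / 11.18 km = 4.0599 min/km
Speed = distance / time_in_hours = 11.18 / 0.7565 hr
Speed = 14.7786 km/h

4.0599 min/km, 14.7786 km/h


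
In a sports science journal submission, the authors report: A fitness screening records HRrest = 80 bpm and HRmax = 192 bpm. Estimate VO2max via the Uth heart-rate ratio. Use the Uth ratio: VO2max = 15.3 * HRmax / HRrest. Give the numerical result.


VO2max = 15.3 * HRmax / HRrest
VO2max = 15.3 * 192 / 80
VO2max = 2937.6 / 80 = 36.72 mL/kg/min

36.72 mL/kg/min


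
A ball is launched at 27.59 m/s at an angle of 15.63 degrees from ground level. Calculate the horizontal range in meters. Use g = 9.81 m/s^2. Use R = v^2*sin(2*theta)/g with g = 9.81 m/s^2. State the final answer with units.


R = v^2 * sin(2*theta) / g
Convert angle to radians: theta = 15.63 deg = 0.2728 rad
sin(2*theta) = sin(0.5456) = 0.5189
R = 27.59^2 * 0.5189 / 9.81
R = 761.2081 * 0.5189 / 9.81 = 40.2658 m

40.2658 m


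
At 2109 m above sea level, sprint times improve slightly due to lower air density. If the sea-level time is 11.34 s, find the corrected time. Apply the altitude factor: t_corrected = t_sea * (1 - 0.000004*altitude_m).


Correction factor = 1 - 0.000004 * 2109 = 0.991564
t_corrected = t_sea * factor = 11.34 * 0.991564
t_corrected = 11.2443 s

11.2443 s


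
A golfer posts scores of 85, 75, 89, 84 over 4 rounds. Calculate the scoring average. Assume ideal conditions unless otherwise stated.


Average = sum / n
Sum = 333
Average = 333 / 4 = 83.25

83.25


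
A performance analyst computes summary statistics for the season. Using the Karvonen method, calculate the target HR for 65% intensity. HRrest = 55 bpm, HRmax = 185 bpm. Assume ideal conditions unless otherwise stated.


Target = HRrest + pct*(HRmax - HRrest)
Heart rate reserve = HRmax - HRrest = 185 - 55 = 130 bpm
Fraction = 65% = 0.65
Target = 55 + 0.65 * 130
Target = 55 + 84.5 = 139.5 bpm

139.5 bpm


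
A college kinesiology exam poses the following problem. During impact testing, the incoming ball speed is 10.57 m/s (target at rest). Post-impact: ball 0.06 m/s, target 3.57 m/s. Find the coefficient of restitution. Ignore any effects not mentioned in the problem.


e = (v2_after - v1_after) / (v1_before - v2_before)
Numerator = 3.57 - 0.06 = 3.51
Denominator = 10.57 - 0 = 10.57
e = 3.51 / 10.57 = 0.3321

0.3321


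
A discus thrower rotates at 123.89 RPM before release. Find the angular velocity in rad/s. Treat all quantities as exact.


omega = RPM * 2 * pi / 60
omega = 123.89 * 2 * 3.14159 / 60
omega = 778.4238 / 60 = 12.9737 rad/s

12.9737 rad/s


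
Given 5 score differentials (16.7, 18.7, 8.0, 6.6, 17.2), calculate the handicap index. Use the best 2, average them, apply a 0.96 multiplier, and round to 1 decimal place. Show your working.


All differentials: 16.7, 18.7, 8.0, 6.6, 17.2
Sorted: 6.6, 8.0, 16.7, 17.2, 18.7
Best 2: 6.6, 8.0
Average of best = 14.6 / 2 = 7.3
Raw index = 7.3 * 0.96 = 7.008
Handicap index = round(7.008, 1) = 7.0

7.0


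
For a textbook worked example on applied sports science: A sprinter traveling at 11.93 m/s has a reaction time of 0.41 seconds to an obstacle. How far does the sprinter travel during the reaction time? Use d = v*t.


d = v * t
d = 11.93 * 0.41
d = 4.8913 m

4.8913 m


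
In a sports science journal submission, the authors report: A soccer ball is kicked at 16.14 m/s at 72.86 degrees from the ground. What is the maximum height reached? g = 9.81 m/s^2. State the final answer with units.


H = (v*sin(theta))^2 / (2*g)
vy = v*sin(theta) = 16.14 * sin(72.86 deg) = 15.4232 m/s
H = vy^2 / (2*g) = 237.8746 / (2*9.81)
H = 237.8746 / 19.62 = 12.1241 m

12.1241 m


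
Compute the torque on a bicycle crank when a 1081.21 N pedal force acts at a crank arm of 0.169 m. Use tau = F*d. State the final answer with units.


tau = F * d
tau = 1081.21 * 0.169
tau = 182.7245 N*m

182.7245 N*m


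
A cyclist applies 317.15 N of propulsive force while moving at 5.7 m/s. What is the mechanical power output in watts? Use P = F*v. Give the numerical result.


P = F * v
P = 317.15 * 5.7
P = 1807.755 W

1807.755 W


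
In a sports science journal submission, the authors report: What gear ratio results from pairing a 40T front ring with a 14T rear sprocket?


GR = front_teeth / rear_teeth
GR = 40 / 14
GR = 2.8571

2.8571


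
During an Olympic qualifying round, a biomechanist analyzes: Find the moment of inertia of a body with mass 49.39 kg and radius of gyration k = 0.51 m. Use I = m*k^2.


I = m * k^2
I = 49.39 * 0.51^2
I = 49.39 * 0.2601 = 12.8463 kg*m^2

12.8463 kg*m^2


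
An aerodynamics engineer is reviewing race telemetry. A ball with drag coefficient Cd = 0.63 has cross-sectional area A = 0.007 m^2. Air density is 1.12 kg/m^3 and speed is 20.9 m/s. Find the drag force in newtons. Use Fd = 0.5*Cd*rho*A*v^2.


Fd = 0.5 * Cd * rho * A * v^2
Fd = 0.5 * 0.63 * 1.12 * 0.007 * 20.9^2
v^2 = 436.81
Fd = 0.5 * 0.63 * 1.12 * 0.007 * 436.81 = 1.0787 N

1.0787 N


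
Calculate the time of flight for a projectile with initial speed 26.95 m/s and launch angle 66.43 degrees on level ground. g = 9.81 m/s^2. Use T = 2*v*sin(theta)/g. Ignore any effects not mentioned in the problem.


T = 2*v*sin(theta)/g
sin(theta) = sin(66.43 deg) = 0.9166
T = 2*26.95*0.9166 / 9.81
T = 49.4032 / 9.81 = 5.036 s

5.036 s


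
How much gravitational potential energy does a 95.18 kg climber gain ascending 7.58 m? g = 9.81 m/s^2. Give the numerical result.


PE = m * g * h
PE = 95.18 * 9.81 * 7.58
PE = 933.7158 * 7.58 = 7077.5658 J

7077.5658 J


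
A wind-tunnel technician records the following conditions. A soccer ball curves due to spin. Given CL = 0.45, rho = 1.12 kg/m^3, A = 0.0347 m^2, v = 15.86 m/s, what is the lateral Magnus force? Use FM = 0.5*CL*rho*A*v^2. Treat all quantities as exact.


FM = 0.5 * CL * rho * A * v^2
FM = 0.5 * 0.45 * 1.12 * 0.0347 * 15.86^2
v^2 = 251.5396
FM = 0.5 * 0.45 * 1.12 * 0.0347 * 251.5396 = 2.1996 N

2.1996 N


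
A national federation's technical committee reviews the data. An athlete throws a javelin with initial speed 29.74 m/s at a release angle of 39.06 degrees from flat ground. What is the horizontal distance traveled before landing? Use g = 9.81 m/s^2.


R = v^2 * sin(2*theta) / g
Convert angle to radians: theta = 39.06 deg = 0.6817 rad
sin(2*theta) = sin(1.3635) = 0.9786
R = 29.74^2 * 0.9786 / 9.81
R = 884.4676 * 0.9786 / 9.81 = 88.2287 m

88.2287 m


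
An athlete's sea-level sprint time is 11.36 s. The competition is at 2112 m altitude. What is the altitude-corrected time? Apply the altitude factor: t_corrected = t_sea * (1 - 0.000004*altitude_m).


Correction factor = 1 - 0.000004 * 2112 = 0.991552
t_corrected = t_sea * factor = 11.36 * 0.991552
t_corrected = 11.264 s

11.264 s


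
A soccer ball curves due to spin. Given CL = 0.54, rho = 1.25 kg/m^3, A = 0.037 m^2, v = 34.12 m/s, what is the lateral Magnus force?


FM = 0.5 * CL * rho * A * v^2
FM = 0.5 * 0.54 * 1.25 * 0.037 * 34.12^2
v^2 = 1164.1744
FM = 0.5 * 0.54 * 1.25 * 0.037 * 1164.1744 = 14.5376 N

14.5376 N


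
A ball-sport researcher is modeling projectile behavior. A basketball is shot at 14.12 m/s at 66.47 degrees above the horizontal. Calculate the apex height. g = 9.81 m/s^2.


H = (v*sin(theta))^2 / (2*g)
vy = v*sin(theta) = 14.12 * sin(66.47 deg) = 12.9459 m/s
H = vy^2 / (2*g) = 167.5973 / (2*9.81)
H = 167.5973 / 19.62 = 8.5422 m

8.5422 m


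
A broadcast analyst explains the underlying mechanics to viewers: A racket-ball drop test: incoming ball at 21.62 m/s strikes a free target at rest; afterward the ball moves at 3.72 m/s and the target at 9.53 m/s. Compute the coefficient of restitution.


e = (v2_after - v1_after) / (v1_before - v2_before)
Numerator = 9.53 - 3.72 = 5.81
Denominator = 21.62 - 0 = 21.62
e = 5.81 / 21.62 = 0.2687

0.2687


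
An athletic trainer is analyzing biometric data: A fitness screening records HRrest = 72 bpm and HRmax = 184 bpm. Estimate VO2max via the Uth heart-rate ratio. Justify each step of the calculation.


VO2max = 15.3 * HRmax / HRrest
VO2max = 15.3 * 184 / 72
VO2max = 2815.2 / 72 = 39.1 mL/kg/min

39.1 mL/kg/min
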